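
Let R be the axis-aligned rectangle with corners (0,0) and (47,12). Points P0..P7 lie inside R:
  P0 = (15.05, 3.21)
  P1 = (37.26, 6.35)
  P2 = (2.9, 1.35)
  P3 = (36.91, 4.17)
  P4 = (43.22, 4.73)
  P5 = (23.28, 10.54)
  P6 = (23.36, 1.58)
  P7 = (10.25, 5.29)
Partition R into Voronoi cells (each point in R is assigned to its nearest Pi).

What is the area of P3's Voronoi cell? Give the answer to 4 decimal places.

Area of P3's cell: 56.6477

1. box [0,47]×[0,12]: [(0, 0) (47, 0) (47, 12) (0, 12)]
2. ⊥bis P3·P0 via (25.98,3.69): [(26.142, 0) (47, 0) (47, 12) (25.6151, 12)]  |A|=253.4573
3. ⊥bis P3·P1 via (37.085,5.26): [(25.8317, 7.0667) (26.142, 0) (47, 0) (47, 3.6681)]  |A|=112.5228
4. ⊥bis P3·P2 via (19.905,2.76): [(25.8317, 7.0667) (26.142, 0) (47, 0) (47, 3.6681)]  |A|=112.5228
5. ⊥bis P3·P4 via (40.065,4.45): [(40.0351, 4.7864) (25.8317, 7.0667) (26.142, 0) (40.4599, 0)]  |A|=84.0972
6. ⊥bis P3·P5 via (30.095,7.355): [(40.0351, 4.7864) (29.6721, 6.4501) (26.6576, 0) (40.4599, 0)]  |A|=68.9606
7. ⊥bis P3·P6 via (30.135,2.875): [(40.0351, 4.7864) (29.6721, 6.4501) (29.5156, 6.1153) (30.6845, 0) (40.4599, 0)]  |A|=56.6477
8. ⊥bis P3·P7 via (23.58,4.73): [(40.0351, 4.7864) (29.6721, 6.4501) (29.5156, 6.1153) (30.6845, 0) (40.4599, 0)]  |A|=56.6477
9. canonical 5-gon: [(40.0351, 4.7864) (29.6721, 6.4501) (29.5156, 6.1153) (30.6845, 0) (40.4599, 0)]
10. shoelace: 56.6477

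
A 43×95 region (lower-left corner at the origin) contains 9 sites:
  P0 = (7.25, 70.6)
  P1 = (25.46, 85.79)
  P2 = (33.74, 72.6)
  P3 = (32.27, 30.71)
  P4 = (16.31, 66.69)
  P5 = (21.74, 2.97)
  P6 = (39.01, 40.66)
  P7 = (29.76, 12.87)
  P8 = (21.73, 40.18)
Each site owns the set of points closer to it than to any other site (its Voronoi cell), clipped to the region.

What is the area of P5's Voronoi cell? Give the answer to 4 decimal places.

Area of P5's cell: 479.1463

1. box [0,43]×[0,95]: [(0, 0) (43, 0) (43, 95) (0, 95)]
2. ⊥bis P5·P0 via (14.495,36.785): [(0, 33.6794) (0, 0) (43, 0) (43, 42.8923)]  |A|=1646.2915
3. ⊥bis P5·P1 via (23.6,44.38): [(0, 33.6794) (0, 0) (43, 0) (43, 42.8923)]  |A|=1646.2915
4. ⊥bis P5·P2 via (27.74,37.785): [(22.9862, 38.6043) (0, 33.6794) (0, 0) (43, 0) (43, 35.1551)]  |A|=1568.866
5. ⊥bis P5·P3 via (27.005,16.84): [(0, 27.091) (0, 0) (43, 0) (43, 10.7684)]  |A|=813.9761
6. ⊥bis P5·P4 via (19.025,34.83): [(0, 27.091) (0, 0) (43, 0) (43, 10.7684)]  |A|=813.9761
7. ⊥bis P5·P6 via (30.375,21.815): [(0, 27.091) (0, 0) (43, 0) (43, 10.7684)]  |A|=813.9761
8. ⊥bis P5·P7 via (25.75,7.92): [(3.9235, 25.6016) (0, 27.091) (0, 0) (35.5266, 0)]  |A|=507.9153
9. ⊥bis P5·P8 via (21.735,21.575): [(8.8983, 21.5716) (0, 21.5692) (0, 0) (35.5266, 0)]  |A|=479.1463
10. canonical 4-gon: [(8.8983, 21.5716) (0, 21.5692) (0, 0) (35.5266, 0)]
11. shoelace: 479.1463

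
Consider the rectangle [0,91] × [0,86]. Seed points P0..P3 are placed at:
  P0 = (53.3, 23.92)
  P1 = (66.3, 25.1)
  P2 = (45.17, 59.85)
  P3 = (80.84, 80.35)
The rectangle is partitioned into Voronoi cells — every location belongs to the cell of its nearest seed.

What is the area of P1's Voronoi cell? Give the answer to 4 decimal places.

Area of P1's cell: 1546.0821

1. box [0,91]×[0,86]: [(0, 0) (91, 0) (91, 86) (0, 86)]
2. ⊥bis P1·P0 via (59.8,24.51): [(62.0248, 0) (91, 0) (91, 86) (54.2186, 86)]  |A|=2827.5358
3. ⊥bis P1·P2 via (55.735,42.475): [(58.042, 43.8778) (62.0248, 0) (91, 0) (91, 63.9181)]  |A|=1688.992
4. ⊥bis P1·P3 via (73.57,52.725): [(72.8874, 52.9046) (58.042, 43.8778) (62.0248, 0) (91, 0) (91, 48.138)]  |A|=1546.0821
5. canonical 5-gon: [(72.8874, 52.9046) (58.042, 43.8778) (62.0248, 0) (91, 0) (91, 48.138)]
6. shoelace: 1546.0821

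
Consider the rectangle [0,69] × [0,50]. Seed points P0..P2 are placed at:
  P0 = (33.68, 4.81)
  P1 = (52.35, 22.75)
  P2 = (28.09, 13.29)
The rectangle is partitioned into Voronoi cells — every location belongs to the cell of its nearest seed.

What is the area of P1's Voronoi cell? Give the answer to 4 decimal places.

1. box [0,69]×[0,50]: [(0, 0) (69, 0) (69, 50) (0, 50)]
2. ⊥bis P1·P0 via (43.015,13.78): [(56.2562, 0) (69, 0) (69, 50) (8.2112, 50)]  |A|=1838.3148
3. ⊥bis P1·P2 via (40.22,18.02): [(41.0937, 15.7795) (56.2562, 0) (69, 0) (69, 50) (27.7496, 50)]  |A|=1504.0075
4. canonical 5-gon: [(41.0937, 15.7795) (56.2562, 0) (69, 0) (69, 50) (27.7496, 50)]
5. shoelace: 1504.0075

Area of P1's cell: 1504.0075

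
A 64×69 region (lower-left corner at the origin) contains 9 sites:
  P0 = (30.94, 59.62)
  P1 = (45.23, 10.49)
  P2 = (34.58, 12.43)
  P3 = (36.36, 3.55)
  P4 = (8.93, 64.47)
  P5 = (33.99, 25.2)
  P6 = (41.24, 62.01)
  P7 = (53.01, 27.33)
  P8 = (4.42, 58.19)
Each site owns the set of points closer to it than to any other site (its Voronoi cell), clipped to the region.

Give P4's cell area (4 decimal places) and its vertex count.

Area of P4's cell: 195.3976 (4 vertices)

1. box [0,64]×[0,69]: [(0, 0) (64, 0) (64, 69) (0, 69)]
2. ⊥bis P4·P0 via (19.935,62.045): [(0, 0) (6.2631, 0) (21.4676, 69) (0, 69)]  |A|=956.7084
3. ⊥bis P4·P1 via (27.08,37.48): [(0, 19.2695) (12.3374, 27.566) (21.4676, 69) (0, 69)]  |A|=751.5161
4. ⊥bis P4·P2 via (21.755,38.45): [(0, 27.7272) (13.8805, 34.5687) (21.4676, 69) (0, 69)]  |A|=656.0211
5. ⊥bis P4·P3 via (22.645,34.01): [(0, 27.7272) (13.8805, 34.5687) (21.4676, 69) (0, 69)]  |A|=656.0211
6. ⊥bis P4·P5 via (21.46,44.835): [(0, 31.1404) (15.2726, 40.8866) (21.4676, 69) (0, 69)]  |A|=590.8718
7. ⊥bis P4·P6 via (25.085,63.24): [(0, 31.1404) (15.2726, 40.8866) (21.4676, 69) (0, 69)]  |A|=590.8718
8. ⊥bis P4·P7 via (30.97,45.9): [(0, 31.1404) (15.2726, 40.8866) (21.4676, 69) (0, 69)]  |A|=590.8718
9. ⊥bis P4·P8 via (6.675,61.33): [(0, 66.1237) (17.9873, 53.206) (21.4676, 69) (0, 69)]  |A|=195.3976
10. canonical 4-gon: [(0, 66.1237) (17.9873, 53.206) (21.4676, 69) (0, 69)]
11. shoelace: 195.3976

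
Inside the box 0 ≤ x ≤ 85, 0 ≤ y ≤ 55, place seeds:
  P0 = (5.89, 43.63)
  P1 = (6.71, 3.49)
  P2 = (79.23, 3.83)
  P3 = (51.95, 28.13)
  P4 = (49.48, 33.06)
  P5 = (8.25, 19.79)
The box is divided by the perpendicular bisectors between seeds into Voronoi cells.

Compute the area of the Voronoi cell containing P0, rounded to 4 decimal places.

Area of P0's cell: 657.2323

1. box [0,85]×[0,55]: [(0, 0) (85, 0) (85, 55) (0, 55)]
2. ⊥bis P0·P1 via (6.3,23.56): [(0, 23.4313) (85, 25.1677) (85, 55) (0, 55)]  |A|=2609.5415
3. ⊥bis P0·P2 via (42.56,23.73): [(0, 23.4313) (42.8732, 24.3071) (59.5295, 55) (0, 55)]  |A|=1590.2916
4. ⊥bis P0·P3 via (28.92,35.88): [(0, 23.4313) (24.902, 23.94) (35.3542, 55) (0, 55)]  |A|=942.1124
5. ⊥bis P0·P4 via (27.685,38.345): [(0, 23.4313) (24.1884, 23.9254) (31.7236, 55) (0, 55)]  |A|=874.6977
6. ⊥bis P0·P5 via (7.07,31.71): [(0, 31.0101) (26.5436, 33.6378) (31.7236, 55) (0, 55)]  |A|=657.2323
7. canonical 4-gon: [(0, 31.0101) (26.5436, 33.6378) (31.7236, 55) (0, 55)]
8. shoelace: 657.2323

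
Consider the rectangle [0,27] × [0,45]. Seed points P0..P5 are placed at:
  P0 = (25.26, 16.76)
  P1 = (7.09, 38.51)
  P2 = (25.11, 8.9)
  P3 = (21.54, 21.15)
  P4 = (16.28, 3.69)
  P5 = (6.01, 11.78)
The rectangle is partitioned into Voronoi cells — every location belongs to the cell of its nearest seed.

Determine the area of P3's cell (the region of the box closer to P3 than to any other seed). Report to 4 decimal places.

1. box [0,27]×[0,45]: [(0, 0) (27, 0) (27, 45) (0, 45)]
2. ⊥bis P3·P0 via (23.4,18.955): [(0, 0) (1.0311, 0) (27, 22.0056) (27, 45) (0, 45)]  |A|=929.2694
3. ⊥bis P3·P1 via (14.315,29.83): [(0, 17.9146) (0, 0) (1.0311, 0) (27, 22.0056) (27, 40.3887)]  |A|=501.363
4. ⊥bis P3·P2 via (23.325,15.025): [(0, 17.9146) (0, 8.2274) (16.3704, 12.9982) (27, 22.0056) (27, 40.3887)]  |A|=427.319
5. ⊥bis P3·P4 via (18.91,12.42): [(0.1784, 18.0631) (16.533, 13.1361) (27, 22.0056) (27, 40.3887)]  |A|=344.8458
6. ⊥bis P3·P5 via (13.775,16.465): [(8.5876, 25.0627) (15.617, 13.4121) (16.533, 13.1361) (27, 22.0056) (27, 40.3887)]  |A|=271.2582
7. canonical 5-gon: [(8.5876, 25.0627) (15.617, 13.4121) (16.533, 13.1361) (27, 22.0056) (27, 40.3887)]
8. shoelace: 271.2582

Area of P3's cell: 271.2582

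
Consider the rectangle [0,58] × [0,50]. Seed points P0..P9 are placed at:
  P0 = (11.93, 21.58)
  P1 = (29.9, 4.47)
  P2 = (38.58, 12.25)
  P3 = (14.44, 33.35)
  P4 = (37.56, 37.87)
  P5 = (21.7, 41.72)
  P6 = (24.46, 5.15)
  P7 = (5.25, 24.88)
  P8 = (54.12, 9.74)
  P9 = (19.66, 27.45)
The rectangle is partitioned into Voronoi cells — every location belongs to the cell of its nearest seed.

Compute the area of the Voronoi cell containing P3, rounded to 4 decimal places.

Area of P3's cell: 249.9104

1. box [0,58]×[0,50]: [(0, 0) (58, 0) (58, 50) (0, 50)]
2. ⊥bis P3·P0 via (13.185,27.465): [(0, 30.2768) (58, 17.908) (58, 50) (0, 50)]  |A|=1502.6415
3. ⊥bis P3·P1 via (22.17,18.91): [(0, 30.2768) (31.0388, 23.6576) (58, 38.0905) (58, 50) (0, 50)]  |A|=1230.5697
4. ⊥bis P3·P2 via (26.51,22.8): [(0, 30.2768) (27.8534, 24.3369) (50.2846, 50) (0, 50)]  |A|=919.9091
5. ⊥bis P3·P4 via (26,35.61): [(0, 30.2768) (27.8534, 24.3369) (28.1398, 24.6647) (23.1867, 50) (0, 50)]  |A|=576.6415
6. ⊥bis P3·P5 via (18.07,37.535): [(0, 30.2768) (27.8534, 24.3369) (28.1398, 24.6647) (27.1661, 29.6452) (3.6992, 50) (0, 50)]  |A|=378.3087
7. ⊥bis P3·P6 via (19.45,19.25): [(0, 30.2768) (27.8534, 24.3369) (28.1398, 24.6647) (27.1661, 29.6452) (3.6992, 50) (0, 50)]  |A|=378.3087
8. ⊥bis P3·P7 via (9.845,29.115): [(0, 39.7969) (10.9207, 27.9479) (27.8534, 24.3369) (28.1398, 24.6647) (27.1661, 29.6452) (3.6992, 50) (0, 50)]  |A|=326.3255
9. ⊥bis P3·P8 via (34.28,21.545): [(0, 39.7969) (10.9207, 27.9479) (27.8534, 24.3369) (28.1398, 24.6647) (27.1661, 29.6452) (3.6992, 50) (0, 50)]  |A|=326.3255
10. ⊥bis P3·P9 via (17.05,30.4): [(0, 39.7969) (10.9207, 27.9479) (13.6263, 27.3709) (21.6271, 34.4496) (3.6992, 50) (0, 50)]  |A|=249.9104
11. canonical 6-gon: [(0, 39.7969) (10.9207, 27.9479) (13.6263, 27.3709) (21.6271, 34.4496) (3.6992, 50) (0, 50)]
12. shoelace: 249.9104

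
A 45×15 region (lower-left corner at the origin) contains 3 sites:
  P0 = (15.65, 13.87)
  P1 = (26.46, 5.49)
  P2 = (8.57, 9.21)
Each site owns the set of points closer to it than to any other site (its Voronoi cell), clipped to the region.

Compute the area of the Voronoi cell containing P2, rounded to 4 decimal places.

1. box [0,45]×[0,15]: [(0, 0) (45, 0) (45, 15) (0, 15)]
2. ⊥bis P2·P0 via (12.11,11.54): [(0, 0) (19.7055, 0) (9.8327, 15) (0, 15)]  |A|=221.5364
3. ⊥bis P2·P1 via (17.515,7.35): [(0, 0) (15.9867, 0) (16.8795, 4.2937) (9.8327, 15) (0, 15)]  |A|=213.5526
4. canonical 5-gon: [(0, 0) (15.9867, 0) (16.8795, 4.2937) (9.8327, 15) (0, 15)]
5. shoelace: 213.5526

Area of P2's cell: 213.5526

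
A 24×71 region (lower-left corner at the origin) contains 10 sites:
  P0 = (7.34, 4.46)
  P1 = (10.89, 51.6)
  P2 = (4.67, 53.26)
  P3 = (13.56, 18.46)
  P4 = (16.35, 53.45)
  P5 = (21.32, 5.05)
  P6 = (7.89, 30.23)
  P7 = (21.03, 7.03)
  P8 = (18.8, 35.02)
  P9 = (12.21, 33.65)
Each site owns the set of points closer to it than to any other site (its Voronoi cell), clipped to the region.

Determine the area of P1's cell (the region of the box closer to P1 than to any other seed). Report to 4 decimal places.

1. box [0,24]×[0,71]: [(0, 0) (24, 0) (24, 71) (0, 71)]
2. ⊥bis P1·P0 via (9.115,28.03): [(0, 28.7164) (24, 26.909) (24, 71) (0, 71)]  |A|=1036.4943
3. ⊥bis P1·P2 via (7.78,52.43): [(1.4227, 28.6093) (24, 26.909) (24, 71) (12.736, 71)]  |A|=736.4722
4. ⊥bis P1·P3 via (12.225,35.03): [(2.9366, 34.2817) (24, 35.9787) (24, 71) (12.736, 71)]  |A|=575.633
5. ⊥bis P1·P4 via (13.62,52.525): [(10.3673, 62.1247) (2.9366, 34.2817) (19.3532, 35.6043)]  |A|=223.631
6. ⊥bis P1·P5 via (16.105,28.325): [(10.3673, 62.1247) (2.9366, 34.2817) (19.3532, 35.6043)]  |A|=223.631
7. ⊥bis P1·P6 via (9.39,40.915): [(17.9615, 39.7117) (10.3673, 62.1247) (4.876, 41.5487)]  |A|=139.6679
8. ⊥bis P1·P7 via (15.96,29.315): [(17.9615, 39.7117) (10.3673, 62.1247) (4.876, 41.5487)]  |A|=139.6679
9. ⊥bis P1·P8 via (14.845,43.31): [(9.726, 40.8678) (16.4783, 44.0892) (10.3673, 62.1247) (4.876, 41.5487)]  |A|=122.4998
10. ⊥bis P1·P9 via (11.55,42.625): [(13.748, 42.7866) (16.4783, 44.0892) (10.3673, 62.1247) (5.0354, 42.1459)]  |A|=113.9268
11. canonical 4-gon: [(13.748, 42.7866) (16.4783, 44.0892) (10.3673, 62.1247) (5.0354, 42.1459)]
12. shoelace: 113.9268

Area of P1's cell: 113.9268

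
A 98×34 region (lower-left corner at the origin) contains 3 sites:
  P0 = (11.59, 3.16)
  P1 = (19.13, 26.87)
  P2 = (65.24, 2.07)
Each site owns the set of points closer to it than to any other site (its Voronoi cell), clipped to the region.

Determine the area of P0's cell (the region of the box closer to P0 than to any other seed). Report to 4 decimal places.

Area of P0's cell: 529.9887

1. box [0,98]×[0,34]: [(0, 0) (98, 0) (98, 34) (0, 34)]
2. ⊥bis P0·P1 via (15.36,15.015): [(0, 19.8996) (0, 0) (62.5756, 0)]  |A|=622.6154
3. ⊥bis P0·P2 via (38.415,2.615): [(38.5173, 7.6508) (0, 19.8996) (0, 0) (38.3619, 0)]  |A|=529.9887
4. canonical 4-gon: [(38.5173, 7.6508) (0, 19.8996) (0, 0) (38.3619, 0)]
5. shoelace: 529.9887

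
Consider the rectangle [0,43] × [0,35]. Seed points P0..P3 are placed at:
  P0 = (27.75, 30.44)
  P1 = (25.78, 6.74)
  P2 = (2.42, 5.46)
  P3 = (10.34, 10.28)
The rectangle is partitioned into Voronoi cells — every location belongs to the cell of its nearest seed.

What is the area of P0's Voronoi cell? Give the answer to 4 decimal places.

Area of P0's cell: 524.8555

1. box [0,43]×[0,35]: [(0, 0) (43, 0) (43, 35) (0, 35)]
2. ⊥bis P0·P1 via (26.765,18.59): [(0, 20.8148) (43, 17.2405) (43, 35) (0, 35)]  |A|=686.8115
3. ⊥bis P0·P2 via (15.085,17.95): [(0, 33.2464) (13.3545, 19.7047) (43, 17.2405) (43, 35) (0, 35)]  |A|=603.8025
4. ⊥bis P0·P3 via (19.045,20.36): [(20.4907, 19.1115) (43, 17.2405) (43, 35) (2.0925, 35)]  |A|=524.8555
5. canonical 4-gon: [(20.4907, 19.1115) (43, 17.2405) (43, 35) (2.0925, 35)]
6. shoelace: 524.8555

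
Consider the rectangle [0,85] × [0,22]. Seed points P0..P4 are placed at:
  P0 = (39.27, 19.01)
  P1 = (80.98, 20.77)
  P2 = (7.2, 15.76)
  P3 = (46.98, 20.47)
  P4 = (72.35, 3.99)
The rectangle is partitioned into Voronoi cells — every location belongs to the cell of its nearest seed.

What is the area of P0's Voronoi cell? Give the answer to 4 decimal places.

Area of P0's cell: 459.7557

1. box [0,85]×[0,22]: [(0, 0) (85, 0) (85, 22) (0, 22)]
2. ⊥bis P0·P1 via (60.125,19.89): [(0, 0) (60.9643, 0) (60.036, 22) (0, 22)]  |A|=1331.0027
3. ⊥bis P0·P2 via (23.235,17.385): [(24.9968, 0) (60.9643, 0) (60.036, 22) (22.7673, 22)]  |A|=805.5974
4. ⊥bis P0·P3 via (43.125,19.74): [(24.9968, 0) (46.8631, 0) (42.697, 22) (22.7673, 22)]  |A|=459.7557
5. ⊥bis P0·P4 via (55.81,11.5): [(24.9968, 0) (46.8631, 0) (42.697, 22) (22.7673, 22)]  |A|=459.7557
6. canonical 4-gon: [(24.9968, 0) (46.8631, 0) (42.697, 22) (22.7673, 22)]
7. shoelace: 459.7557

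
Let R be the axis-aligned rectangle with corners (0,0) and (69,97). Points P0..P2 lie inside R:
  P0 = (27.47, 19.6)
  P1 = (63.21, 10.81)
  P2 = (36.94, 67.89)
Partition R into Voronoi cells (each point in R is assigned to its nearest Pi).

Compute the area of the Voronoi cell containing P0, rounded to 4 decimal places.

1. box [0,69]×[0,97]: [(0, 0) (69, 0) (69, 97) (0, 97)]
2. ⊥bis P0·P1 via (45.34,15.205): [(0, 0) (41.6004, 0) (65.4569, 97) (0, 97)]  |A|=5192.2809
3. ⊥bis P0·P2 via (32.205,43.745): [(0, 50.0606) (0, 0) (41.6004, 0) (51.4319, 39.9745)]  |A|=2118.8338
4. canonical 4-gon: [(0, 50.0606) (0, 0) (41.6004, 0) (51.4319, 39.9745)]
5. shoelace: 2118.8338

Area of P0's cell: 2118.8338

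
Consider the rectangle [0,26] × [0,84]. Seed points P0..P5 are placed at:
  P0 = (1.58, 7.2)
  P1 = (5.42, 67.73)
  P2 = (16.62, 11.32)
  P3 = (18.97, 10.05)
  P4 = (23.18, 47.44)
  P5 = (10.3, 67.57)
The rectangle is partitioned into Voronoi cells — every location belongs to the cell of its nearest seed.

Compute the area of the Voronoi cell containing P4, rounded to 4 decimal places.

1. box [0,26]×[0,84]: [(0, 0) (26, 0) (26, 84) (0, 84)]
2. ⊥bis P4·P0 via (12.38,27.32): [(0, 33.9653) (26, 20.0091) (26, 84) (0, 84)]  |A|=1482.3329
3. ⊥bis P4·P1 via (14.3,57.585): [(0, 45.0681) (0, 33.9653) (26, 20.0091) (26, 67.8261)]  |A|=765.9575
4. ⊥bis P4·P2 via (19.9,29.38): [(0, 45.0681) (0, 33.9653) (2.7344, 32.4976) (26, 28.2721) (26, 67.8261)]  |A|=669.8348
5. ⊥bis P4·P3 via (21.075,28.745): [(0, 45.0681) (0, 33.9653) (2.7344, 32.4976) (26, 28.2721) (26, 67.8261)]  |A|=669.8348
6. ⊥bis P4·P5 via (16.74,57.505): [(7.33, 51.4841) (0, 45.0681) (0, 33.9653) (2.7344, 32.4976) (26, 28.2721) (26, 63.4299)]  |A|=628.7964
7. canonical 6-gon: [(7.33, 51.4841) (0, 45.0681) (0, 33.9653) (2.7344, 32.4976) (26, 28.2721) (26, 63.4299)]
8. shoelace: 628.7964

Area of P4's cell: 628.7964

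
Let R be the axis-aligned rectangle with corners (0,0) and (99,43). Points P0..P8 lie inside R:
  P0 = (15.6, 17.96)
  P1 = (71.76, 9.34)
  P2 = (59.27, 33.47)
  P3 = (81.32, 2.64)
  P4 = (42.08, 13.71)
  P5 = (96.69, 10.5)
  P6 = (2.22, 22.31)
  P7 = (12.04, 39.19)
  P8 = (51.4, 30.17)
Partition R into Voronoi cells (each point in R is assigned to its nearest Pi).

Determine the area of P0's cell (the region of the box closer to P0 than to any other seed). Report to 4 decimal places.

Area of P0's cell: 641.2560

1. box [0,99]×[0,43]: [(0, 0) (99, 0) (99, 43) (0, 43)]
2. ⊥bis P0·P1 via (43.68,13.65): [(0, 0) (41.5849, 0) (48.1849, 43) (0, 43)]  |A|=1930.0506
3. ⊥bis P0·P2 via (37.435,25.715): [(0, 0) (41.5849, 0) (43.0886, 9.7968) (31.296, 43) (0, 43)]  |A|=1649.6671
4. ⊥bis P0·P3 via (48.46,10.3): [(0, 0) (41.5849, 0) (43.0886, 9.7968) (31.296, 43) (0, 43)]  |A|=1649.6671
5. ⊥bis P0·P4 via (28.84,15.835): [(0, 0) (26.2985, 0) (32.6073, 39.3078) (31.296, 43) (0, 43)]  |A|=1275.7017
6. ⊥bis P0·P5 via (56.145,14.23): [(0, 0) (26.2985, 0) (32.6073, 39.3078) (31.296, 43) (0, 43)]  |A|=1275.7017
7. ⊥bis P0·P6 via (8.91,20.135): [(2.3639, 0) (26.2985, 0) (32.6073, 39.3078) (31.296, 43) (16.3437, 43)]  |A|=873.4893
8. ⊥bis P0·P7 via (13.82,28.575): [(11.5291, 28.1908) (2.3639, 0) (26.2985, 0) (31.3567, 31.5157)]  |A|=641.4012
9. ⊥bis P0·P8 via (33.5,24.065): [(30.9804, 31.4526) (11.5291, 28.1908) (2.3639, 0) (26.2985, 0) (31.2294, 30.7224)]  |A|=641.256
10. canonical 5-gon: [(30.9804, 31.4526) (11.5291, 28.1908) (2.3639, 0) (26.2985, 0) (31.2294, 30.7224)]
11. shoelace: 641.256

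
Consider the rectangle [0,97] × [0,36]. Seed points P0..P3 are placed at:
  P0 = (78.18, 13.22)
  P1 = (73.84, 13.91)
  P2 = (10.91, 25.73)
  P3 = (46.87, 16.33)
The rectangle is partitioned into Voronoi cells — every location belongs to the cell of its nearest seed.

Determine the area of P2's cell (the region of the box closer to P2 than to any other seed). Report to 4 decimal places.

1. box [0,97]×[0,36]: [(0, 0) (97, 0) (97, 36) (0, 36)]
2. ⊥bis P2·P0 via (44.545,19.475): [(0, 0) (40.9233, 0) (47.6181, 36) (0, 36)]  |A|=1593.7452
3. ⊥bis P2·P1 via (42.375,19.82): [(0, 0) (38.6523, 0) (45.4141, 36) (0, 36)]  |A|=1513.1935
4. ⊥bis P2·P3 via (28.89,21.03): [(0, 0) (23.3927, 0) (32.8032, 36) (0, 36)]  |A|=1011.5263
5. canonical 4-gon: [(0, 0) (23.3927, 0) (32.8032, 36) (0, 36)]
6. shoelace: 1011.5263

Area of P2's cell: 1011.5263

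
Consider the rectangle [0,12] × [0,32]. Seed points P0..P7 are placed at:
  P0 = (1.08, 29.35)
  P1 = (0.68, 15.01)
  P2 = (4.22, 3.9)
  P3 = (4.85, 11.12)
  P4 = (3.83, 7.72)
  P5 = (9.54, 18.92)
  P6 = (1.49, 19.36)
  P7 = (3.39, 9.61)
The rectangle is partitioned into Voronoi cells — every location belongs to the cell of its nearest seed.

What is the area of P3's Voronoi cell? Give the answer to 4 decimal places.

1. box [0,12]×[0,32]: [(0, 0) (12, 0) (12, 32) (0, 32)]
2. ⊥bis P3·P0 via (2.965,20.235): [(0, 19.6218) (0, 0) (12, 0) (12, 22.1035)]  |A|=250.3517
3. ⊥bis P3·P1 via (2.765,13.065): [(11.0045, 21.8976) (0, 10.101) (0, 0) (12, 0) (12, 22.1035)]  |A|=197.9655
4. ⊥bis P3·P2 via (4.535,7.51): [(11.0045, 21.8976) (0, 10.101) (0, 7.9057) (12, 6.8586) (12, 22.1035)]  |A|=109.3795
5. ⊥bis P3·P4 via (4.34,9.42): [(11.0045, 21.8976) (0.4526, 10.5862) (12, 7.122) (12, 22.1035)]  |A|=91.0421
6. ⊥bis P3·P5 via (7.195,15.02): [(5.5253, 16.024) (0.4526, 10.5862) (12, 7.122) (12, 12.1308)]  |A|=56.3976
7. ⊥bis P3·P6 via (3.17,15.24): [(5.5253, 16.024) (0.4526, 10.5862) (12, 7.122) (12, 12.1308)]  |A|=56.3976
8. ⊥bis P3·P7 via (4.12,10.365): [(5.5253, 16.024) (2.0833, 12.3342) (5.4381, 9.0906) (12, 7.122) (12, 12.1308)]  |A|=50.8208
9. canonical 5-gon: [(5.5253, 16.024) (2.0833, 12.3342) (5.4381, 9.0906) (12, 7.122) (12, 12.1308)]
10. shoelace: 50.8208

Area of P3's cell: 50.8208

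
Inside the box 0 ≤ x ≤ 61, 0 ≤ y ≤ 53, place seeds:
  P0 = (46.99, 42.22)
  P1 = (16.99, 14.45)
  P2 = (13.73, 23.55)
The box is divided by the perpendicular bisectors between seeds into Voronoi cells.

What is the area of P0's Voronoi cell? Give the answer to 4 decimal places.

1. box [0,61]×[0,53]: [(0, 0) (61, 0) (61, 53) (0, 53)]
2. ⊥bis P0·P1 via (31.99,28.335): [(58.2188, 0) (61, 0) (61, 53) (9.1584, 53)]  |A|=1447.5043
3. ⊥bis P0·P2 via (30.36,32.885): [(34.3378, 25.7986) (58.2188, 0) (61, 0) (61, 53) (19.0687, 53)]  |A|=1312.7173
4. canonical 5-gon: [(34.3378, 25.7986) (58.2188, 0) (61, 0) (61, 53) (19.0687, 53)]
5. shoelace: 1312.7173

Area of P0's cell: 1312.7173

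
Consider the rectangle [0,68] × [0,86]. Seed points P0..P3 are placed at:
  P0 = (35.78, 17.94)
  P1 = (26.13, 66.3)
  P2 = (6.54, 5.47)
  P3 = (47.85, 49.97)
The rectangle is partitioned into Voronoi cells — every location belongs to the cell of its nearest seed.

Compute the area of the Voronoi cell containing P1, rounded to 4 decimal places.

Area of P1's cell: 1884.0152

1. box [0,68]×[0,86]: [(0, 0) (68, 0) (68, 86) (0, 86)]
2. ⊥bis P1·P0 via (30.955,42.12): [(0, 35.9431) (68, 49.5121) (68, 86) (0, 86)]  |A|=2942.5222
3. ⊥bis P1·P2 via (16.335,35.885): [(0, 41.1456) (9.9744, 37.9334) (68, 49.5121) (68, 86) (0, 86)]  |A|=2916.5763
4. ⊥bis P1·P3 via (36.99,58.135): [(0, 41.1456) (9.9744, 37.9334) (23.8892, 40.7101) (57.9401, 86) (0, 86)]  |A|=1884.0152
5. canonical 5-gon: [(0, 41.1456) (9.9744, 37.9334) (23.8892, 40.7101) (57.9401, 86) (0, 86)]
6. shoelace: 1884.0152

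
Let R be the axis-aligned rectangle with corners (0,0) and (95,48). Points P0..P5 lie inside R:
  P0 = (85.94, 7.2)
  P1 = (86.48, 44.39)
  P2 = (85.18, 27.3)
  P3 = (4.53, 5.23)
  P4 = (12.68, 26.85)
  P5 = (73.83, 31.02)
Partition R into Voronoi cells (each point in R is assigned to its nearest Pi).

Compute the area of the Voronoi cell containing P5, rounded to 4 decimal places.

Area of P5's cell: 1314.2718

1. box [0,95]×[0,48]: [(0, 0) (95, 0) (95, 48) (0, 48)]
2. ⊥bis P5·P0 via (79.885,19.11): [(0, 0) (42.2962, 0) (95, 26.7944) (95, 48) (0, 48)]  |A|=3853.9166
3. ⊥bis P5·P1 via (80.155,37.705): [(0, 0) (42.2962, 0) (92.8447, 25.6987) (69.274, 48) (0, 48)]  |A|=3544.2027
4. ⊥bis P5·P2 via (79.505,29.16): [(0, 0) (42.2962, 0) (75.4765, 16.8687) (81.7966, 36.1518) (69.274, 48) (0, 48)]  |A|=3404.6495
5. ⊥bis P5·P3 via (39.18,18.125): [(45.3479, 1.5514) (75.4765, 16.8687) (81.7966, 36.1518) (69.274, 48) (28.062, 48)]  |A|=1631.7709
6. ⊥bis P5·P4 via (43.255,28.935): [(45.0718, 2.2933) (45.3479, 1.5514) (75.4765, 16.8687) (81.7966, 36.1518) (69.274, 48) (41.9549, 48)]  |A|=1314.2718
7. canonical 6-gon: [(45.0718, 2.2933) (45.3479, 1.5514) (75.4765, 16.8687) (81.7966, 36.1518) (69.274, 48) (41.9549, 48)]
8. shoelace: 1314.2718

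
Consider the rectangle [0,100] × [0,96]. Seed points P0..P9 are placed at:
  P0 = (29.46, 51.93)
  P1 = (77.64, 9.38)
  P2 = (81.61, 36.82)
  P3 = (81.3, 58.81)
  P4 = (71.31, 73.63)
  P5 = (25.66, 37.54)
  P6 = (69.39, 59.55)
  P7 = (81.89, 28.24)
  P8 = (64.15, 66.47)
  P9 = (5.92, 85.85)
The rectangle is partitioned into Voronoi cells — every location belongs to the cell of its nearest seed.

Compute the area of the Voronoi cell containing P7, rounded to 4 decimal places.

1. box [0,100]×[0,96]: [(0, 0) (100, 0) (100, 96) (0, 96)]
2. ⊥bis P7·P0 via (55.675,40.085): [(37.563, 0) (100, 0) (100, 96) (80.9397, 96)]  |A|=3911.8735
3. ⊥bis P7·P1 via (79.765,18.81): [(49.1766, 25.7029) (100, 14.2502) (100, 96) (80.9397, 96)]  |A|=2747.3455
4. ⊥bis P7·P2 via (81.75,32.53): [(51.82, 31.5533) (49.1766, 25.7029) (100, 14.2502) (100, 33.1256)]  |A|=618.5128
5. ⊥bis P7·P3 via (81.595,43.525): [(51.82, 31.5533) (49.1766, 25.7029) (100, 14.2502) (100, 33.1256)]  |A|=618.5128
6. ⊥bis P7·P4 via (76.6,50.935): [(51.82, 31.5533) (49.1766, 25.7029) (100, 14.2502) (100, 33.1256)]  |A|=618.5128
7. ⊥bis P7·P5 via (53.775,32.89): [(53.5633, 31.6102) (52.4638, 24.9622) (100, 14.2502) (100, 33.1256)]  |A|=602.1547
8. ⊥bis P7·P6 via (75.64,43.895): [(53.5633, 31.6102) (52.4638, 24.9622) (100, 14.2502) (100, 33.1256)]  |A|=602.1547
9. ⊥bis P7·P8 via (73.02,47.355): [(53.5633, 31.6102) (52.4638, 24.9622) (100, 14.2502) (100, 33.1256)]  |A|=602.1547
10. ⊥bis P7·P9 via (43.905,57.045): [(53.5633, 31.6102) (52.4638, 24.9622) (100, 14.2502) (100, 33.1256)]  |A|=602.1547
11. canonical 4-gon: [(53.5633, 31.6102) (52.4638, 24.9622) (100, 14.2502) (100, 33.1256)]
12. shoelace: 602.1547

Area of P7's cell: 602.1547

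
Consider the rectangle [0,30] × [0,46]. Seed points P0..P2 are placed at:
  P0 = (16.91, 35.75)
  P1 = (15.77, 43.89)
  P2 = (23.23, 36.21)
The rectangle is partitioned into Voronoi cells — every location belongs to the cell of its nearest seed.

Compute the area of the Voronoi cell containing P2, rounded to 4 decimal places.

1. box [0,30]×[0,46]: [(0, 0) (30, 0) (30, 46) (0, 46)]
2. ⊥bis P2·P0 via (20.07,35.98): [(22.6888, 0) (30, 0) (30, 46) (19.3407, 46)]  |A|=413.3216
3. ⊥bis P2·P1 via (19.5,40.05): [(19.7557, 40.2984) (22.6888, 0) (30, 0) (30, 46) (25.6255, 46)]  |A|=395.4049
4. canonical 5-gon: [(19.7557, 40.2984) (22.6888, 0) (30, 0) (30, 46) (25.6255, 46)]
5. shoelace: 395.4049

Area of P2's cell: 395.4049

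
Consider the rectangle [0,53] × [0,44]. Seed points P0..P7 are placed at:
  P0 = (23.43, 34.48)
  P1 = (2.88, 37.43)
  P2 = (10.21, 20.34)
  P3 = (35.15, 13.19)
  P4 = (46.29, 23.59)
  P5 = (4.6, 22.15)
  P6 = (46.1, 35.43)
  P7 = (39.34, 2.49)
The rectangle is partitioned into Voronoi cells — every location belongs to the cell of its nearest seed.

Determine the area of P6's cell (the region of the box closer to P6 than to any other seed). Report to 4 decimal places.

Area of P6's cell: 265.9527

1. box [0,53]×[0,44]: [(0, 0) (53, 0) (53, 44) (0, 44)]
2. ⊥bis P6·P0 via (34.765,34.955): [(36.2298, 0) (53, 0) (53, 44) (34.386, 44)]  |A|=778.453
3. ⊥bis P6·P1 via (24.49,36.43): [(36.2298, 0) (53, 0) (53, 44) (34.386, 44)]  |A|=778.453
4. ⊥bis P6·P2 via (28.155,27.885): [(35.8258, 9.6408) (39.8793, 0) (53, 0) (53, 44) (34.386, 44)]  |A|=760.8611
5. ⊥bis P6·P3 via (40.625,24.31): [(35.097, 27.0317) (53, 18.2171) (53, 44) (34.386, 44)]  |A|=388.7193
6. ⊥bis P6·P4 via (46.195,29.51): [(35.0007, 29.3304) (53, 29.6192) (53, 44) (34.386, 44)]  |A|=265.9527
7. ⊥bis P6·P5 via (25.35,28.79): [(35.0007, 29.3304) (53, 29.6192) (53, 44) (34.386, 44)]  |A|=265.9527
8. ⊥bis P6·P7 via (42.72,18.96): [(35.0007, 29.3304) (53, 29.6192) (53, 44) (34.386, 44)]  |A|=265.9527
9. canonical 4-gon: [(35.0007, 29.3304) (53, 29.6192) (53, 44) (34.386, 44)]
10. shoelace: 265.9527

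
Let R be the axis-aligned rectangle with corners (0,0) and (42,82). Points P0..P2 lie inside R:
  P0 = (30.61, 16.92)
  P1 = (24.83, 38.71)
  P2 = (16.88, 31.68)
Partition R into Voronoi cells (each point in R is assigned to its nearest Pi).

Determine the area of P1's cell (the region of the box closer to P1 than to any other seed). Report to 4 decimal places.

1. box [0,42]×[0,82]: [(0, 0) (42, 0) (42, 82) (0, 82)]
2. ⊥bis P1·P0 via (27.72,27.815): [(0, 20.462) (42, 31.6029) (42, 82) (0, 82)]  |A|=2350.6368
3. ⊥bis P1·P2 via (20.855,35.195): [(0, 58.7792) (27.4454, 27.7422) (42, 31.6029) (42, 82) (0, 82)]  |A|=1824.8213
4. canonical 5-gon: [(0, 58.7792) (27.4454, 27.7422) (42, 31.6029) (42, 82) (0, 82)]
5. shoelace: 1824.8213

Area of P1's cell: 1824.8213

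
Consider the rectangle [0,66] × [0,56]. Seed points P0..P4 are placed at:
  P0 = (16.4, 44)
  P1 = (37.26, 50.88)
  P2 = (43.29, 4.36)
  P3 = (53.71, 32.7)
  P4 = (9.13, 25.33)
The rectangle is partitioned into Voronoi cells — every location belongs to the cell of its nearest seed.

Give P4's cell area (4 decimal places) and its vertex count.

1. box [0,66]×[0,56]: [(0, 0) (66, 0) (66, 56) (0, 56)]
2. ⊥bis P4·P0 via (12.765,34.665): [(0, 39.6356) (0, 0) (66, 0) (66, 13.9356)]  |A|=1767.8494
3. ⊥bis P4·P1 via (23.195,38.105): [(33.7368, 26.4987) (0, 39.6356) (0, 0) (57.8051, 0)]  |A|=1434.4698
4. ⊥bis P4·P2 via (26.21,14.845): [(33.4359, 26.6159) (0, 39.6356) (0, 0) (17.097, 0)]  |A|=890.1515
5. ⊥bis P4·P3 via (31.42,29.015): [(32.1602, 24.5378) (31.7052, 27.2898) (0, 39.6356) (0, 0) (17.097, 0)]  |A|=887.9235
6. canonical 5-gon: [(32.1602, 24.5378) (31.7052, 27.2898) (0, 39.6356) (0, 0) (17.097, 0)]
7. shoelace: 887.9235

Area of P4's cell: 887.9235 (5 vertices)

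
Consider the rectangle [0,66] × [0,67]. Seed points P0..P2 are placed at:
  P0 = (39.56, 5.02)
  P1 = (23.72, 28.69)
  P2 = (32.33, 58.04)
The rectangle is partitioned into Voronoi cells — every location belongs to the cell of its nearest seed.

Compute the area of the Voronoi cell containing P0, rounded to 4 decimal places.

1. box [0,66]×[0,67]: [(0, 0) (66, 0) (66, 67) (0, 67)]
2. ⊥bis P0·P1 via (31.64,16.855): [(6.4533, 0) (66, 0) (66, 39.8488)]  |A|=1186.4319
3. ⊥bis P0·P2 via (35.945,31.53): [(58.0795, 34.5483) (6.4533, 0) (66, 0) (66, 35.6284)]  |A|=1169.7182
4. canonical 4-gon: [(58.0795, 34.5483) (6.4533, 0) (66, 0) (66, 35.6284)]
5. shoelace: 1169.7182

Area of P0's cell: 1169.7182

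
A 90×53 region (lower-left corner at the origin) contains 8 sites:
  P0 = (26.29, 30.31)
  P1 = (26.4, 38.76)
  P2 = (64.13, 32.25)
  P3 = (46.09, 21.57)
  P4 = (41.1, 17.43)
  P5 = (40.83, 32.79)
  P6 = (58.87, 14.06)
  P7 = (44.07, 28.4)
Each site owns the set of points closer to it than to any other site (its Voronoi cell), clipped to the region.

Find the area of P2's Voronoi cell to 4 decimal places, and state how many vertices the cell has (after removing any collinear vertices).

1. box [0,90]×[0,53]: [(0, 0) (90, 0) (90, 53) (0, 53)]
2. ⊥bis P2·P0 via (45.21,31.28): [(46.8137, 0) (90, 0) (90, 53) (44.0964, 53)]  |A|=2360.8816
3. ⊥bis P2·P1 via (45.265,35.505): [(45.0556, 34.2914) (46.8137, 0) (90, 0) (90, 53) (48.2836, 53)]  |A|=2321.7137
4. ⊥bis P2·P3 via (55.11,26.91): [(46.3384, 41.7264) (71.0412, 0) (90, 0) (90, 53) (48.2836, 53)]  |A|=1787.7197
5. ⊥bis P2·P4 via (52.615,24.84): [(46.3384, 41.7264) (71.0412, 0) (90, 0) (90, 53) (48.2836, 53)]  |A|=1787.7197
6. ⊥bis P2·P5 via (52.48,32.52): [(52.454, 31.3964) (71.0412, 0) (90, 0) (90, 53) (52.9546, 53)]  |A|=1692.7455
7. ⊥bis P2·P6 via (61.5,23.155): [(52.454, 31.3964) (56.4723, 24.6089) (90, 14.9137) (90, 53) (52.9546, 53)]  |A|=1209.4581
8. ⊥bis P2·P7 via (54.1,30.325): [(52.6092, 38.0929) (54.5853, 27.7962) (56.4723, 24.6089) (90, 14.9137) (90, 53) (52.9546, 53)]  |A|=1202.0424
9. canonical 6-gon: [(52.6092, 38.0929) (54.5853, 27.7962) (56.4723, 24.6089) (90, 14.9137) (90, 53) (52.9546, 53)]
10. shoelace: 1202.0424

Area of P2's cell: 1202.0424 (6 vertices)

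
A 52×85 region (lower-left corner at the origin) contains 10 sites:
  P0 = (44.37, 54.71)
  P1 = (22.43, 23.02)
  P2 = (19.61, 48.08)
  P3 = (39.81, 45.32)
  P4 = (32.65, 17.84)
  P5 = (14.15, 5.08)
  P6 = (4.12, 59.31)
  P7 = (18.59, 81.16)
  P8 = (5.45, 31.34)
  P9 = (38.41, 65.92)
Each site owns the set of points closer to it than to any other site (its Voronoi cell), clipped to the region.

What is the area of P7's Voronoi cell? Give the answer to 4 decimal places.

Area of P7's cell: 470.3817

1. box [0,52]×[0,85]: [(0, 0) (52, 0) (52, 85) (0, 85)]
2. ⊥bis P7·P0 via (31.48,67.935): [(0, 37.2524) (48.9885, 85) (0, 85)]  |A|=1169.5414
3. ⊥bis P7·P1 via (20.51,52.09): [(0, 50.7354) (14.8389, 51.7154) (48.9885, 85) (0, 85)]  |A|=1069.5053
4. ⊥bis P7·P2 via (19.1,64.62): [(0, 64.0311) (28.3722, 64.9059) (48.9885, 85) (0, 85)]  |A|=789.6571
5. ⊥bis P7·P3 via (29.2,63.24): [(0, 64.0311) (28.3722, 64.9059) (48.9885, 85) (0, 85)]  |A|=789.6571
6. ⊥bis P7·P4 via (25.62,49.5): [(0, 64.0311) (28.3722, 64.9059) (48.9885, 85) (0, 85)]  |A|=789.6571
7. ⊥bis P7·P5 via (16.37,43.12): [(0, 64.0311) (28.3722, 64.9059) (48.9885, 85) (0, 85)]  |A|=789.6571
8. ⊥bis P7·P6 via (11.355,70.235): [(0, 77.7548) (19.8011, 64.6416) (28.3722, 64.9059) (48.9885, 85) (0, 85)]  |A|=653.7848
9. ⊥bis P7·P8 via (12.02,56.25): [(0, 77.7548) (19.8011, 64.6416) (28.3722, 64.9059) (48.9885, 85) (0, 85)]  |A|=653.7848
10. ⊥bis P7·P9 via (28.5,73.54): [(0, 77.7548) (19.8011, 64.6416) (21.7029, 64.7003) (37.3118, 85) (0, 85)]  |A|=470.3817
11. canonical 5-gon: [(0, 77.7548) (19.8011, 64.6416) (21.7029, 64.7003) (37.3118, 85) (0, 85)]
12. shoelace: 470.3817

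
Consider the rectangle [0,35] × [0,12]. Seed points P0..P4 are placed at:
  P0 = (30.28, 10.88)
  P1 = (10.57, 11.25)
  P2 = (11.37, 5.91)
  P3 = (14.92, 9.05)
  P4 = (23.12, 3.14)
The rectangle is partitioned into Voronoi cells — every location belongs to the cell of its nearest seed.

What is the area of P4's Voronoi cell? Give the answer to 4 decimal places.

1. box [0,35]×[0,12]: [(0, 0) (35, 0) (35, 12) (0, 12)]
2. ⊥bis P4·P0 via (26.7,7.01): [(0, 0) (34.2778, 0) (21.3058, 12) (0, 12)]  |A|=333.5018
3. ⊥bis P4·P1 via (16.845,7.195): [(12.1955, 0) (34.2778, 0) (21.3058, 12) (19.9501, 12)]  |A|=140.6285
4. ⊥bis P4·P2 via (17.245,4.525): [(18.4657, 9.7029) (16.1783, 0) (34.2778, 0) (21.3058, 12) (19.9501, 12)]  |A|=121.3062
5. ⊥bis P4·P3 via (19.02,6.095): [(16.9322, 3.1983) (16.1783, 0) (34.2778, 0) (22.4878, 10.9065)]  |A|=104.6801
6. canonical 4-gon: [(16.9322, 3.1983) (16.1783, 0) (34.2778, 0) (22.4878, 10.9065)]
7. shoelace: 104.6801

Area of P4's cell: 104.6801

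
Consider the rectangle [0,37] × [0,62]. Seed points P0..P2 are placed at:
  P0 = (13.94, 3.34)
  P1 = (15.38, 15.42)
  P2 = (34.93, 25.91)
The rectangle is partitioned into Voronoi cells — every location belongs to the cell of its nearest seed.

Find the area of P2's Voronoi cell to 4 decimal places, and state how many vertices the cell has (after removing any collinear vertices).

1. box [0,37]×[0,62]: [(0, 0) (37, 0) (37, 62) (0, 62)]
2. ⊥bis P2·P0 via (24.435,14.625): [(0, 37.3494) (37, 2.9396) (37, 62) (0, 62)]  |A|=1548.6526
3. ⊥bis P2·P1 via (25.155,20.665): [(32.3412, 7.2723) (37, 2.9396) (37, 62) (2.9758, 62)]  |A|=1068.6107
4. canonical 4-gon: [(32.3412, 7.2723) (37, 2.9396) (37, 62) (2.9758, 62)]
5. shoelace: 1068.6107

Area of P2's cell: 1068.6107 (4 vertices)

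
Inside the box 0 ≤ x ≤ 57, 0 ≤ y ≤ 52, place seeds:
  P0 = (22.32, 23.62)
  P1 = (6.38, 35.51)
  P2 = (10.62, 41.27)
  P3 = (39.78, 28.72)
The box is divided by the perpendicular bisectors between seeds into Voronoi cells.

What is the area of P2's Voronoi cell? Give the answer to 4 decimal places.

Area of P2's cell: 425.4686

1. box [0,57]×[0,52]: [(0, 0) (57, 0) (57, 52) (0, 52)]
2. ⊥bis P2·P0 via (16.47,32.445): [(0, 21.5272) (45.9696, 52) (0, 52)]  |A|=700.4116
3. ⊥bis P2·P1 via (8.5,38.39): [(0, 44.6469) (16.5259, 32.4821) (45.9696, 52) (0, 52)]  |A|=509.3744
4. ⊥bis P2·P3 via (25.2,34.995): [(0, 44.6469) (16.5259, 32.4821) (27.1493, 39.5242) (32.5187, 52) (0, 52)]  |A|=425.4686
5. canonical 5-gon: [(0, 44.6469) (16.5259, 32.4821) (27.1493, 39.5242) (32.5187, 52) (0, 52)]
6. shoelace: 425.4686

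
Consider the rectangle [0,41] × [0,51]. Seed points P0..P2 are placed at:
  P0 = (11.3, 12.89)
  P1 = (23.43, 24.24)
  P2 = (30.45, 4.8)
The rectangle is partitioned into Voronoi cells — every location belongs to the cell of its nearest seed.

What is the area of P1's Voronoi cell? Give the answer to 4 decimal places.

Area of P1's cell: 1225.4822

1. box [0,41]×[0,51]: [(0, 0) (41, 0) (41, 51) (0, 51)]
2. ⊥bis P1·P0 via (17.365,18.565): [(0, 37.1234) (34.7362, 0) (41, 0) (41, 51) (0, 51)]  |A|=1446.2375
3. ⊥bis P1·P2 via (26.94,14.52): [(0, 37.1234) (22.6122, 12.9572) (41, 19.5972) (41, 51) (0, 51)]  |A|=1225.4822
4. canonical 5-gon: [(0, 37.1234) (22.6122, 12.9572) (41, 19.5972) (41, 51) (0, 51)]
5. shoelace: 1225.4822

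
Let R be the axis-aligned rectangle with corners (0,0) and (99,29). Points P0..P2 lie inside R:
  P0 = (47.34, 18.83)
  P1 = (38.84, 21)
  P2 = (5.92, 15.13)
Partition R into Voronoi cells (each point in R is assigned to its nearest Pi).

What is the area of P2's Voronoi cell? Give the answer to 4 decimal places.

1. box [0,99]×[0,29]: [(0, 0) (99, 0) (99, 29) (0, 29)]
2. ⊥bis P2·P0 via (26.63,16.98): [(0, 0) (28.1468, 0) (25.5563, 29) (0, 29)]  |A|=778.6945
3. ⊥bis P2·P1 via (22.38,18.065): [(0, 0) (25.6012, 0) (20.4302, 29) (0, 29)]  |A|=667.4547
4. canonical 4-gon: [(0, 0) (25.6012, 0) (20.4302, 29) (0, 29)]
5. shoelace: 667.4547

Area of P2's cell: 667.4547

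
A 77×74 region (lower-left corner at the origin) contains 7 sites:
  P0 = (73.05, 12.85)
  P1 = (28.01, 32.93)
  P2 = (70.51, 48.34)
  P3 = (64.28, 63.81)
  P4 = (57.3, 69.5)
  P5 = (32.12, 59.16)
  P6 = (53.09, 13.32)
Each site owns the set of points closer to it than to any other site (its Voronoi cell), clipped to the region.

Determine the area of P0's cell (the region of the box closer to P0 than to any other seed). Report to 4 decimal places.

1. box [0,77]×[0,74]: [(0, 0) (77, 0) (77, 74) (0, 74)]
2. ⊥bis P0·P1 via (50.53,22.89): [(40.325, 0) (77, 0) (77, 74) (73.3162, 74)]  |A|=1493.2753
3. ⊥bis P0·P2 via (71.78,30.595): [(53.3779, 29.278) (40.325, 0) (77, 0) (77, 30.9686)]  |A|=902.6554
4. ⊥bis P0·P3 via (68.665,38.33): [(53.3779, 29.278) (40.325, 0) (77, 0) (77, 30.9686)]  |A|=902.6554
5. ⊥bis P0·P4 via (65.175,41.175): [(53.3779, 29.278) (40.325, 0) (77, 0) (77, 30.9686)]  |A|=902.6554
6. ⊥bis P0·P5 via (52.585,36.005): [(53.3779, 29.278) (40.325, 0) (77, 0) (77, 30.9686)]  |A|=902.6554
7. ⊥bis P0·P6 via (63.07,13.085): [(63.4683, 30.0001) (62.7619, 0) (77, 0) (77, 30.9686)]  |A|=423.1015
8. canonical 4-gon: [(63.4683, 30.0001) (62.7619, 0) (77, 0) (77, 30.9686)]
9. shoelace: 423.1015

Area of P0's cell: 423.1015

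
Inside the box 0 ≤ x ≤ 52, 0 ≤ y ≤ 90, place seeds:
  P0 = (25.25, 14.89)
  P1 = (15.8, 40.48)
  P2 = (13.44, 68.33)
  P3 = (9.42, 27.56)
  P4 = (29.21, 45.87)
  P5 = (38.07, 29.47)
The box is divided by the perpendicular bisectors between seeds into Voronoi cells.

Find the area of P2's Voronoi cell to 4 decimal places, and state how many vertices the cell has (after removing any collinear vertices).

1. box [0,52]×[0,90]: [(0, 0) (52, 0) (52, 90) (0, 90)]
2. ⊥bis P2·P0 via (19.345,41.61): [(0, 37.3348) (52, 48.8266) (52, 90) (0, 90)]  |A|=2439.8023
3. ⊥bis P2·P1 via (14.62,54.405): [(0, 53.1661) (52, 57.5726) (52, 90) (0, 90)]  |A|=1800.7944
4. ⊥bis P2·P3 via (11.43,47.945): [(0, 53.1661) (52, 57.5726) (52, 90) (0, 90)]  |A|=1800.7944
5. ⊥bis P2·P4 via (21.325,57.1): [(0, 53.1661) (17.8802, 54.6813) (52, 78.6381) (52, 90) (0, 90)]  |A|=1441.4192
6. ⊥bis P2·P5 via (25.755,48.9): [(0, 53.1661) (17.8802, 54.6813) (52, 78.6381) (52, 90) (0, 90)]  |A|=1441.4192
7. canonical 5-gon: [(0, 53.1661) (17.8802, 54.6813) (52, 78.6381) (52, 90) (0, 90)]
8. shoelace: 1441.4192

Area of P2's cell: 1441.4192 (5 vertices)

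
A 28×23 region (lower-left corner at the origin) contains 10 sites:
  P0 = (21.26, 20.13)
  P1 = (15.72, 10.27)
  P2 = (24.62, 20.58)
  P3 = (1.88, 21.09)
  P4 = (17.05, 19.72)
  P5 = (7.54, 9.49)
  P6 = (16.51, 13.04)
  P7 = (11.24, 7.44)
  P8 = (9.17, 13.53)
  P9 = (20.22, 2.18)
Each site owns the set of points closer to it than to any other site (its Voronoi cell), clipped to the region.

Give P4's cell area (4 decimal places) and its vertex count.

Area of P4's cell: 54.4314 (5 vertices)

1. box [0,28]×[0,23]: [(0, 0) (28, 0) (28, 23) (0, 23)]
2. ⊥bis P4·P0 via (19.155,19.925): [(0, 0) (21.0954, 0) (18.8555, 23) (0, 23)]  |A|=459.4362
3. ⊥bis P4·P1 via (16.385,14.995): [(0, 17.301) (19.6803, 14.5312) (18.8555, 23) (0, 23)]  |A|=135.9203
4. ⊥bis P4·P2 via (20.835,20.15): [(0, 17.301) (19.6803, 14.5312) (18.8555, 23) (0, 23)]  |A|=135.9203
5. ⊥bis P4·P3 via (9.465,20.405): [(9.0694, 16.0246) (19.6803, 14.5312) (18.8555, 23) (9.6994, 23)]  |A|=76.2488
6. ⊥bis P4·P5 via (12.295,14.605): [(9.201, 17.4813) (11.0709, 15.7429) (19.6803, 14.5312) (18.8555, 23) (9.6994, 23)]  |A|=74.7724
7. ⊥bis P4·P6 via (16.78,16.38): [(9.201, 17.4813) (9.7766, 16.9461) (19.5218, 16.1584) (18.8555, 23) (9.6994, 23)]  |A|=62.5111
8. ⊥bis P4·P7 via (14.145,13.58): [(9.201, 17.4813) (9.7766, 16.9461) (19.5218, 16.1584) (18.8555, 23) (9.6994, 23)]  |A|=62.5111
9. ⊥bis P4·P8 via (13.11,16.625): [(9.5347, 21.1765) (13.0667, 16.6802) (19.5218, 16.1584) (18.8555, 23) (9.6994, 23)]  |A|=54.4314
10. ⊥bis P4·P9 via (18.635,10.95): [(9.5347, 21.1765) (13.0667, 16.6802) (19.5218, 16.1584) (18.8555, 23) (9.6994, 23)]  |A|=54.4314
11. canonical 5-gon: [(9.5347, 21.1765) (13.0667, 16.6802) (19.5218, 16.1584) (18.8555, 23) (9.6994, 23)]
12. shoelace: 54.4314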